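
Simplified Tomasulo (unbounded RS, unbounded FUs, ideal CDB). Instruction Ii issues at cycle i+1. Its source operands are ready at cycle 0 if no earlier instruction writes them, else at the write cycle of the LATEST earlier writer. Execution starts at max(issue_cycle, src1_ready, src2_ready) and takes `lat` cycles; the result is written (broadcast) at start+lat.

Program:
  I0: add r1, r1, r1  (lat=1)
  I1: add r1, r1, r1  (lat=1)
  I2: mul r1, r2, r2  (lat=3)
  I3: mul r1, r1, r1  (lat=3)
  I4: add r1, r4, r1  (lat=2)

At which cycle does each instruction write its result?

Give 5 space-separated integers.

I0 add r1: issue@1 deps=(None,None) exec_start@1 write@2
I1 add r1: issue@2 deps=(0,0) exec_start@2 write@3
I2 mul r1: issue@3 deps=(None,None) exec_start@3 write@6
I3 mul r1: issue@4 deps=(2,2) exec_start@6 write@9
I4 add r1: issue@5 deps=(None,3) exec_start@9 write@11

Answer: 2 3 6 9 11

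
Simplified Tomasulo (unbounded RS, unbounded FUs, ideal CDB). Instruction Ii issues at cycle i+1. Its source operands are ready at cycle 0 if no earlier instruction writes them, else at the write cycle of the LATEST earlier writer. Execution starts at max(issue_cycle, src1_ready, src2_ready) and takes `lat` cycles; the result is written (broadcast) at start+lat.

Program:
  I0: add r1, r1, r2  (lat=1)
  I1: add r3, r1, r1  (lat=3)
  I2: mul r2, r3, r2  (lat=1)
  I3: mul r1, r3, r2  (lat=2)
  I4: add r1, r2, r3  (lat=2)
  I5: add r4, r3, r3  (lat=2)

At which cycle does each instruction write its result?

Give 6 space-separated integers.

Answer: 2 5 6 8 8 8

Derivation:
I0 add r1: issue@1 deps=(None,None) exec_start@1 write@2
I1 add r3: issue@2 deps=(0,0) exec_start@2 write@5
I2 mul r2: issue@3 deps=(1,None) exec_start@5 write@6
I3 mul r1: issue@4 deps=(1,2) exec_start@6 write@8
I4 add r1: issue@5 deps=(2,1) exec_start@6 write@8
I5 add r4: issue@6 deps=(1,1) exec_start@6 write@8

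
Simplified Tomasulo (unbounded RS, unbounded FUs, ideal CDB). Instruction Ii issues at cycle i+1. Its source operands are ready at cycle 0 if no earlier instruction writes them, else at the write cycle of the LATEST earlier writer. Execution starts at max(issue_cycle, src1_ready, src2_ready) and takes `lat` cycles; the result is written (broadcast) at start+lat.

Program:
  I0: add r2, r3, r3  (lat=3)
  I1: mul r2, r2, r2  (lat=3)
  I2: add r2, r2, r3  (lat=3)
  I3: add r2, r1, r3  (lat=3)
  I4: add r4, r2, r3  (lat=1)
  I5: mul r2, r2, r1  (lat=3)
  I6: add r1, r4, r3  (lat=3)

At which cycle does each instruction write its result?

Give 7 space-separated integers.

I0 add r2: issue@1 deps=(None,None) exec_start@1 write@4
I1 mul r2: issue@2 deps=(0,0) exec_start@4 write@7
I2 add r2: issue@3 deps=(1,None) exec_start@7 write@10
I3 add r2: issue@4 deps=(None,None) exec_start@4 write@7
I4 add r4: issue@5 deps=(3,None) exec_start@7 write@8
I5 mul r2: issue@6 deps=(3,None) exec_start@7 write@10
I6 add r1: issue@7 deps=(4,None) exec_start@8 write@11

Answer: 4 7 10 7 8 10 11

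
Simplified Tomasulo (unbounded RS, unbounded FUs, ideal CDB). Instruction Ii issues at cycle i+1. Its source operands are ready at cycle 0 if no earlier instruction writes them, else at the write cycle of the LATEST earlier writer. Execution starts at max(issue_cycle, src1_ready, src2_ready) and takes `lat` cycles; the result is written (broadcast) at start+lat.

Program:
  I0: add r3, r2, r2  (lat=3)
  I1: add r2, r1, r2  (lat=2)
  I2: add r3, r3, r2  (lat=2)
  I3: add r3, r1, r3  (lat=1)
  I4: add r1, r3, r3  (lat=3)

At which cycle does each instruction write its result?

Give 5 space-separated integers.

Answer: 4 4 6 7 10

Derivation:
I0 add r3: issue@1 deps=(None,None) exec_start@1 write@4
I1 add r2: issue@2 deps=(None,None) exec_start@2 write@4
I2 add r3: issue@3 deps=(0,1) exec_start@4 write@6
I3 add r3: issue@4 deps=(None,2) exec_start@6 write@7
I4 add r1: issue@5 deps=(3,3) exec_start@7 write@10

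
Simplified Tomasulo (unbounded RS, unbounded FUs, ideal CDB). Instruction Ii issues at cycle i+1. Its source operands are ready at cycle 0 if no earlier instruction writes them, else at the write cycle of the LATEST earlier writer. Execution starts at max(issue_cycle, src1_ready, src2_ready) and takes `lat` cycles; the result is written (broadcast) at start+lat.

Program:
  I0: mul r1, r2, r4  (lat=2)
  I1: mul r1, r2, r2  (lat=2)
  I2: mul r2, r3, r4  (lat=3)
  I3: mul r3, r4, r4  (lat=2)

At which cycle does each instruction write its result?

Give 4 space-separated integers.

Answer: 3 4 6 6

Derivation:
I0 mul r1: issue@1 deps=(None,None) exec_start@1 write@3
I1 mul r1: issue@2 deps=(None,None) exec_start@2 write@4
I2 mul r2: issue@3 deps=(None,None) exec_start@3 write@6
I3 mul r3: issue@4 deps=(None,None) exec_start@4 write@6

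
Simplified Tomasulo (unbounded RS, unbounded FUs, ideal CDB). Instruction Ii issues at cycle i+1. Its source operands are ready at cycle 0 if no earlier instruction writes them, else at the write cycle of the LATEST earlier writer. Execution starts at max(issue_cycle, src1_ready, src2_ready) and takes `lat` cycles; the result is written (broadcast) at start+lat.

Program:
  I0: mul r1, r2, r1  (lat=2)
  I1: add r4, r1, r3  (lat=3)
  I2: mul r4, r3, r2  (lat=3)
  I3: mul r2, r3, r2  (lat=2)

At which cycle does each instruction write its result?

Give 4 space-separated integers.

I0 mul r1: issue@1 deps=(None,None) exec_start@1 write@3
I1 add r4: issue@2 deps=(0,None) exec_start@3 write@6
I2 mul r4: issue@3 deps=(None,None) exec_start@3 write@6
I3 mul r2: issue@4 deps=(None,None) exec_start@4 write@6

Answer: 3 6 6 6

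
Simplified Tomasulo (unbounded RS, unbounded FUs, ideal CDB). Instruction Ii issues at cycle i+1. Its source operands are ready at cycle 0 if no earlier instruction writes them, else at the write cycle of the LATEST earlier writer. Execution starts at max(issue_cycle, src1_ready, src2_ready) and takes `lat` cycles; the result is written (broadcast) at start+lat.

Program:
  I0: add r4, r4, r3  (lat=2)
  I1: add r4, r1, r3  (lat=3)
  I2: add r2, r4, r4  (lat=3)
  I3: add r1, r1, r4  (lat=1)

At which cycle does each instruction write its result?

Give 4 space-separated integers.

Answer: 3 5 8 6

Derivation:
I0 add r4: issue@1 deps=(None,None) exec_start@1 write@3
I1 add r4: issue@2 deps=(None,None) exec_start@2 write@5
I2 add r2: issue@3 deps=(1,1) exec_start@5 write@8
I3 add r1: issue@4 deps=(None,1) exec_start@5 write@6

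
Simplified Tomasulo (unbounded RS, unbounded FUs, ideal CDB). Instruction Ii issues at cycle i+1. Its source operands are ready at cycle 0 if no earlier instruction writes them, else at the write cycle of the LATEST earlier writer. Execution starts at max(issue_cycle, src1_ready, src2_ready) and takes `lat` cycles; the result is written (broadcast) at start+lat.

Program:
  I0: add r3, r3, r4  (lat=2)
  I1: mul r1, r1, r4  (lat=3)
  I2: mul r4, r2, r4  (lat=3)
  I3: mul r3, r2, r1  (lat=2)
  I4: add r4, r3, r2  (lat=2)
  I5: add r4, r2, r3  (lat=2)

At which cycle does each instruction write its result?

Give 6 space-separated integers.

Answer: 3 5 6 7 9 9

Derivation:
I0 add r3: issue@1 deps=(None,None) exec_start@1 write@3
I1 mul r1: issue@2 deps=(None,None) exec_start@2 write@5
I2 mul r4: issue@3 deps=(None,None) exec_start@3 write@6
I3 mul r3: issue@4 deps=(None,1) exec_start@5 write@7
I4 add r4: issue@5 deps=(3,None) exec_start@7 write@9
I5 add r4: issue@6 deps=(None,3) exec_start@7 write@9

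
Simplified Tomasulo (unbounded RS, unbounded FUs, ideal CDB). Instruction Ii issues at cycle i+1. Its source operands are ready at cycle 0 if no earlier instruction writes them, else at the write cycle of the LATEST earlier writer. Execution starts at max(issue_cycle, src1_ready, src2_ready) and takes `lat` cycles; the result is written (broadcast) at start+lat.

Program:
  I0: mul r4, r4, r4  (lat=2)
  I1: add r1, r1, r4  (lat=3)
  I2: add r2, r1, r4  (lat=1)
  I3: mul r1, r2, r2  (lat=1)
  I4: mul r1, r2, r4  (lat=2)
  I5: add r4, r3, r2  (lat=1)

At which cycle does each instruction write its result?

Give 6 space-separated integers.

I0 mul r4: issue@1 deps=(None,None) exec_start@1 write@3
I1 add r1: issue@2 deps=(None,0) exec_start@3 write@6
I2 add r2: issue@3 deps=(1,0) exec_start@6 write@7
I3 mul r1: issue@4 deps=(2,2) exec_start@7 write@8
I4 mul r1: issue@5 deps=(2,0) exec_start@7 write@9
I5 add r4: issue@6 deps=(None,2) exec_start@7 write@8

Answer: 3 6 7 8 9 8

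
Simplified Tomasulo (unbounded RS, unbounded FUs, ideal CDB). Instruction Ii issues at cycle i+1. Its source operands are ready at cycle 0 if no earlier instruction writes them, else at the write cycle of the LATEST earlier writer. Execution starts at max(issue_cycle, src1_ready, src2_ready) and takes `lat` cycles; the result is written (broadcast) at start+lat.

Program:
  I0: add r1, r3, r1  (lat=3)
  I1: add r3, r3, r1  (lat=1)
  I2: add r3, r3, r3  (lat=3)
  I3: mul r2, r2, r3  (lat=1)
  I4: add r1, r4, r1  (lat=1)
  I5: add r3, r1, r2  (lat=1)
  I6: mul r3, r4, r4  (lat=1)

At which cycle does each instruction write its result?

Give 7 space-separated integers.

I0 add r1: issue@1 deps=(None,None) exec_start@1 write@4
I1 add r3: issue@2 deps=(None,0) exec_start@4 write@5
I2 add r3: issue@3 deps=(1,1) exec_start@5 write@8
I3 mul r2: issue@4 deps=(None,2) exec_start@8 write@9
I4 add r1: issue@5 deps=(None,0) exec_start@5 write@6
I5 add r3: issue@6 deps=(4,3) exec_start@9 write@10
I6 mul r3: issue@7 deps=(None,None) exec_start@7 write@8

Answer: 4 5 8 9 6 10 8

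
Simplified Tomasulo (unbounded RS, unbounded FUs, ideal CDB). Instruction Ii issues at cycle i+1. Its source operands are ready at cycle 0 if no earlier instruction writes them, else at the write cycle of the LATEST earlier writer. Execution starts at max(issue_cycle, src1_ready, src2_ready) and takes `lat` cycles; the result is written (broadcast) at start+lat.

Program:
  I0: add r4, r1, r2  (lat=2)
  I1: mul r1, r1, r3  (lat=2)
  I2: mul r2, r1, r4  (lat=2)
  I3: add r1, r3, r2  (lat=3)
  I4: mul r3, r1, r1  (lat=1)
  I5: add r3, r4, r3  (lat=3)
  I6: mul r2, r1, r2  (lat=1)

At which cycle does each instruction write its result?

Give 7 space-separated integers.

Answer: 3 4 6 9 10 13 10

Derivation:
I0 add r4: issue@1 deps=(None,None) exec_start@1 write@3
I1 mul r1: issue@2 deps=(None,None) exec_start@2 write@4
I2 mul r2: issue@3 deps=(1,0) exec_start@4 write@6
I3 add r1: issue@4 deps=(None,2) exec_start@6 write@9
I4 mul r3: issue@5 deps=(3,3) exec_start@9 write@10
I5 add r3: issue@6 deps=(0,4) exec_start@10 write@13
I6 mul r2: issue@7 deps=(3,2) exec_start@9 write@10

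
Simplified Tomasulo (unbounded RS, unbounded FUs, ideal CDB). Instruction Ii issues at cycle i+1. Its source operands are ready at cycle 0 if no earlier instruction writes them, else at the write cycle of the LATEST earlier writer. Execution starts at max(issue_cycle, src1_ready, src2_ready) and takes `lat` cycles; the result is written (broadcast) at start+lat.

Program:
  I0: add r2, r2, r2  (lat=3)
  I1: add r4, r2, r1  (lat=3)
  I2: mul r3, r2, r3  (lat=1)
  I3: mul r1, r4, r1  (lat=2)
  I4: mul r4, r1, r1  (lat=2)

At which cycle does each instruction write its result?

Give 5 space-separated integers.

Answer: 4 7 5 9 11

Derivation:
I0 add r2: issue@1 deps=(None,None) exec_start@1 write@4
I1 add r4: issue@2 deps=(0,None) exec_start@4 write@7
I2 mul r3: issue@3 deps=(0,None) exec_start@4 write@5
I3 mul r1: issue@4 deps=(1,None) exec_start@7 write@9
I4 mul r4: issue@5 deps=(3,3) exec_start@9 write@11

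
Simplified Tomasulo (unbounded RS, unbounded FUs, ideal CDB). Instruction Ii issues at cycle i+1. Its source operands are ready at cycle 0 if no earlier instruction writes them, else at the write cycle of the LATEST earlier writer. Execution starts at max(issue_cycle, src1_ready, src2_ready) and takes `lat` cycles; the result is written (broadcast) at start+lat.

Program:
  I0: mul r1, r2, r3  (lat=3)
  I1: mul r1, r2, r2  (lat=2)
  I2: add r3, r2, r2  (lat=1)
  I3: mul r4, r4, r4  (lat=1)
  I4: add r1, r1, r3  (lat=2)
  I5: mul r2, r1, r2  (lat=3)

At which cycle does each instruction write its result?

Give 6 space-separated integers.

I0 mul r1: issue@1 deps=(None,None) exec_start@1 write@4
I1 mul r1: issue@2 deps=(None,None) exec_start@2 write@4
I2 add r3: issue@3 deps=(None,None) exec_start@3 write@4
I3 mul r4: issue@4 deps=(None,None) exec_start@4 write@5
I4 add r1: issue@5 deps=(1,2) exec_start@5 write@7
I5 mul r2: issue@6 deps=(4,None) exec_start@7 write@10

Answer: 4 4 4 5 7 10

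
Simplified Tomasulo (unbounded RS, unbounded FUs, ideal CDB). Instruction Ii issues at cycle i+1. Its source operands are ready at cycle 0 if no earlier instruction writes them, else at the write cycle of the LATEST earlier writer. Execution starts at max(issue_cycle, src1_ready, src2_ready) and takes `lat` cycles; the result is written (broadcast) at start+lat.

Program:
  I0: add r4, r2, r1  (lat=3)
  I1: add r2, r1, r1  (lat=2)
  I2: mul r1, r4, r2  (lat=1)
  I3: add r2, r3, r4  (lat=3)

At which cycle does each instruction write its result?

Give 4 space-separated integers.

I0 add r4: issue@1 deps=(None,None) exec_start@1 write@4
I1 add r2: issue@2 deps=(None,None) exec_start@2 write@4
I2 mul r1: issue@3 deps=(0,1) exec_start@4 write@5
I3 add r2: issue@4 deps=(None,0) exec_start@4 write@7

Answer: 4 4 5 7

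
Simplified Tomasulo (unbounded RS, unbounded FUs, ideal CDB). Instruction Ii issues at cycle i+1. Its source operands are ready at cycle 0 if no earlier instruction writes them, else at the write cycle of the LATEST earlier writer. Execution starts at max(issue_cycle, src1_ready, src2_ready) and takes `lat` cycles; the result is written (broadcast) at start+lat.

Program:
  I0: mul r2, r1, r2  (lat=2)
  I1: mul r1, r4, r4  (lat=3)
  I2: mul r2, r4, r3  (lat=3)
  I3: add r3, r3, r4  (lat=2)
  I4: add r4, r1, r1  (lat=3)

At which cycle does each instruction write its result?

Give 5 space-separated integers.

Answer: 3 5 6 6 8

Derivation:
I0 mul r2: issue@1 deps=(None,None) exec_start@1 write@3
I1 mul r1: issue@2 deps=(None,None) exec_start@2 write@5
I2 mul r2: issue@3 deps=(None,None) exec_start@3 write@6
I3 add r3: issue@4 deps=(None,None) exec_start@4 write@6
I4 add r4: issue@5 deps=(1,1) exec_start@5 write@8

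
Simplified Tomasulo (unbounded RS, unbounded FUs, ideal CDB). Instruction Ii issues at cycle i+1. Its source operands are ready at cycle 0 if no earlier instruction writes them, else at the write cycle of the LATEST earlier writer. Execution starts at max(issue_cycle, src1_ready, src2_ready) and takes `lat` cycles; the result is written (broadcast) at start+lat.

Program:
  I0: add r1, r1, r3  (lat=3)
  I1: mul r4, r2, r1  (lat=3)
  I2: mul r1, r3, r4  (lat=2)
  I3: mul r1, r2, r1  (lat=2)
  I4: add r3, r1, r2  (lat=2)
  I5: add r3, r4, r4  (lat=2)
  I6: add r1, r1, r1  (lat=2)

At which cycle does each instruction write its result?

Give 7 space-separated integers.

Answer: 4 7 9 11 13 9 13

Derivation:
I0 add r1: issue@1 deps=(None,None) exec_start@1 write@4
I1 mul r4: issue@2 deps=(None,0) exec_start@4 write@7
I2 mul r1: issue@3 deps=(None,1) exec_start@7 write@9
I3 mul r1: issue@4 deps=(None,2) exec_start@9 write@11
I4 add r3: issue@5 deps=(3,None) exec_start@11 write@13
I5 add r3: issue@6 deps=(1,1) exec_start@7 write@9
I6 add r1: issue@7 deps=(3,3) exec_start@11 write@13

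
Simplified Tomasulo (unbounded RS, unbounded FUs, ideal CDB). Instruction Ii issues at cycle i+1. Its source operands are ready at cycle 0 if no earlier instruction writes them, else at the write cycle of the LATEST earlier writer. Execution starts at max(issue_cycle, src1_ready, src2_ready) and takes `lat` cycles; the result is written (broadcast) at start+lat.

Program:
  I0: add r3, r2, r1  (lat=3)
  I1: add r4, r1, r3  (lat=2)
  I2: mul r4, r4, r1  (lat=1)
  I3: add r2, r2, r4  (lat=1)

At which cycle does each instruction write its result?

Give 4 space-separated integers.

I0 add r3: issue@1 deps=(None,None) exec_start@1 write@4
I1 add r4: issue@2 deps=(None,0) exec_start@4 write@6
I2 mul r4: issue@3 deps=(1,None) exec_start@6 write@7
I3 add r2: issue@4 deps=(None,2) exec_start@7 write@8

Answer: 4 6 7 8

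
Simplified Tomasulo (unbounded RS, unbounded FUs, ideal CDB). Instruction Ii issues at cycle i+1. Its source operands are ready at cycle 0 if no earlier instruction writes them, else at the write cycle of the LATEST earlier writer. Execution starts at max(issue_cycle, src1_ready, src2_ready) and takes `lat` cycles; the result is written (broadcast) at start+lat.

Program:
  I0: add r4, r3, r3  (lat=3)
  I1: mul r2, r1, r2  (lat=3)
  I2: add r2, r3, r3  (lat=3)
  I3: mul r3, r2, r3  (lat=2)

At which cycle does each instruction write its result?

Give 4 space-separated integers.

I0 add r4: issue@1 deps=(None,None) exec_start@1 write@4
I1 mul r2: issue@2 deps=(None,None) exec_start@2 write@5
I2 add r2: issue@3 deps=(None,None) exec_start@3 write@6
I3 mul r3: issue@4 deps=(2,None) exec_start@6 write@8

Answer: 4 5 6 8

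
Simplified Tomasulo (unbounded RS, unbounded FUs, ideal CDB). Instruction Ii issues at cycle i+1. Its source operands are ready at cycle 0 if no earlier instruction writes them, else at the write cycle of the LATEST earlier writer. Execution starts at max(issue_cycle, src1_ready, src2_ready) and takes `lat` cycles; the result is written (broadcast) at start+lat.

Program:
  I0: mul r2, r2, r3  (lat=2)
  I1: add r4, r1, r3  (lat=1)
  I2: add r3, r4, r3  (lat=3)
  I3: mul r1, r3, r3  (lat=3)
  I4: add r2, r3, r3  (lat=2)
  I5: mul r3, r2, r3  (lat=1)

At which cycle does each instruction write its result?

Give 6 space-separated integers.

Answer: 3 3 6 9 8 9

Derivation:
I0 mul r2: issue@1 deps=(None,None) exec_start@1 write@3
I1 add r4: issue@2 deps=(None,None) exec_start@2 write@3
I2 add r3: issue@3 deps=(1,None) exec_start@3 write@6
I3 mul r1: issue@4 deps=(2,2) exec_start@6 write@9
I4 add r2: issue@5 deps=(2,2) exec_start@6 write@8
I5 mul r3: issue@6 deps=(4,2) exec_start@8 write@9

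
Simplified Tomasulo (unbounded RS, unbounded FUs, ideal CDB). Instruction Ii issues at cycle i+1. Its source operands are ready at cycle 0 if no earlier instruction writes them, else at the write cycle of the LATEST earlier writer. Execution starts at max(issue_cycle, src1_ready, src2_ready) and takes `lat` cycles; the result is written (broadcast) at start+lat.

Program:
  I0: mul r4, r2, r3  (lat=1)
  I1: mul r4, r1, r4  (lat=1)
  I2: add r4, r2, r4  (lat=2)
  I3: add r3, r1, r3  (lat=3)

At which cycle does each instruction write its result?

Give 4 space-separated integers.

Answer: 2 3 5 7

Derivation:
I0 mul r4: issue@1 deps=(None,None) exec_start@1 write@2
I1 mul r4: issue@2 deps=(None,0) exec_start@2 write@3
I2 add r4: issue@3 deps=(None,1) exec_start@3 write@5
I3 add r3: issue@4 deps=(None,None) exec_start@4 write@7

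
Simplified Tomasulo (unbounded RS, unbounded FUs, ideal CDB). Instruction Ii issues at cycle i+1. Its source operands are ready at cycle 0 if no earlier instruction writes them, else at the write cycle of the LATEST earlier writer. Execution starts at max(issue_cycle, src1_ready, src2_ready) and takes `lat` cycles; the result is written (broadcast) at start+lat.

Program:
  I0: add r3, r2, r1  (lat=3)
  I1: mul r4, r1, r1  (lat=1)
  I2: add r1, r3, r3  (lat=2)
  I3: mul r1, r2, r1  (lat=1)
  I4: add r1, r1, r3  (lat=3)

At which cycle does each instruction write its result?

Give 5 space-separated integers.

I0 add r3: issue@1 deps=(None,None) exec_start@1 write@4
I1 mul r4: issue@2 deps=(None,None) exec_start@2 write@3
I2 add r1: issue@3 deps=(0,0) exec_start@4 write@6
I3 mul r1: issue@4 deps=(None,2) exec_start@6 write@7
I4 add r1: issue@5 deps=(3,0) exec_start@7 write@10

Answer: 4 3 6 7 10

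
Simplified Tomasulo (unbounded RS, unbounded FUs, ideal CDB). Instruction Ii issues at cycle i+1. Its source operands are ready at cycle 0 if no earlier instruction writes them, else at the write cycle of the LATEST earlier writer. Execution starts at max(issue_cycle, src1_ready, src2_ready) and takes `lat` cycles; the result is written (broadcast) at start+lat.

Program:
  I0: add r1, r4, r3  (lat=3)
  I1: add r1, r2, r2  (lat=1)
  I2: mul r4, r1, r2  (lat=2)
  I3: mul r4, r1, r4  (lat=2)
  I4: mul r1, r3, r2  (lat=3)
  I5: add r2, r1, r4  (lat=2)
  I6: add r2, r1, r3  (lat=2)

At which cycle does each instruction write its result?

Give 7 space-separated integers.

Answer: 4 3 5 7 8 10 10

Derivation:
I0 add r1: issue@1 deps=(None,None) exec_start@1 write@4
I1 add r1: issue@2 deps=(None,None) exec_start@2 write@3
I2 mul r4: issue@3 deps=(1,None) exec_start@3 write@5
I3 mul r4: issue@4 deps=(1,2) exec_start@5 write@7
I4 mul r1: issue@5 deps=(None,None) exec_start@5 write@8
I5 add r2: issue@6 deps=(4,3) exec_start@8 write@10
I6 add r2: issue@7 deps=(4,None) exec_start@8 write@10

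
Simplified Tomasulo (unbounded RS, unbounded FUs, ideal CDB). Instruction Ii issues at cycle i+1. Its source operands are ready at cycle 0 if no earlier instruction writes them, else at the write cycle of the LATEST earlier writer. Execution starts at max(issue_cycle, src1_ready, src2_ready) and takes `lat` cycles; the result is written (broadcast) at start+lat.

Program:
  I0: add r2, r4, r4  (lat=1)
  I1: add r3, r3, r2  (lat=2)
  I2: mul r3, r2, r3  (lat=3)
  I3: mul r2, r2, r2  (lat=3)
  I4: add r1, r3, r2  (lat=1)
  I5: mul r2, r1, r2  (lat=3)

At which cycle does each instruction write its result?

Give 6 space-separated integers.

I0 add r2: issue@1 deps=(None,None) exec_start@1 write@2
I1 add r3: issue@2 deps=(None,0) exec_start@2 write@4
I2 mul r3: issue@3 deps=(0,1) exec_start@4 write@7
I3 mul r2: issue@4 deps=(0,0) exec_start@4 write@7
I4 add r1: issue@5 deps=(2,3) exec_start@7 write@8
I5 mul r2: issue@6 deps=(4,3) exec_start@8 write@11

Answer: 2 4 7 7 8 11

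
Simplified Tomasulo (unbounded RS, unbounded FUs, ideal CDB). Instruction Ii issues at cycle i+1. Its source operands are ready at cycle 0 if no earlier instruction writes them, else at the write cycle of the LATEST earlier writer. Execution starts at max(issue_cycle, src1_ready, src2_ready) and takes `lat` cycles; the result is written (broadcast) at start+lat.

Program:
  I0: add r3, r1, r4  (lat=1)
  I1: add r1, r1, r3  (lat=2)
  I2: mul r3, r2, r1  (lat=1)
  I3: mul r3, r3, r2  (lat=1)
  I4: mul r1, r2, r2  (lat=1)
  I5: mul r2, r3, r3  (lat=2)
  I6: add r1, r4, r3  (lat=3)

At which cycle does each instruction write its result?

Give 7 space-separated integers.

Answer: 2 4 5 6 6 8 10

Derivation:
I0 add r3: issue@1 deps=(None,None) exec_start@1 write@2
I1 add r1: issue@2 deps=(None,0) exec_start@2 write@4
I2 mul r3: issue@3 deps=(None,1) exec_start@4 write@5
I3 mul r3: issue@4 deps=(2,None) exec_start@5 write@6
I4 mul r1: issue@5 deps=(None,None) exec_start@5 write@6
I5 mul r2: issue@6 deps=(3,3) exec_start@6 write@8
I6 add r1: issue@7 deps=(None,3) exec_start@7 write@10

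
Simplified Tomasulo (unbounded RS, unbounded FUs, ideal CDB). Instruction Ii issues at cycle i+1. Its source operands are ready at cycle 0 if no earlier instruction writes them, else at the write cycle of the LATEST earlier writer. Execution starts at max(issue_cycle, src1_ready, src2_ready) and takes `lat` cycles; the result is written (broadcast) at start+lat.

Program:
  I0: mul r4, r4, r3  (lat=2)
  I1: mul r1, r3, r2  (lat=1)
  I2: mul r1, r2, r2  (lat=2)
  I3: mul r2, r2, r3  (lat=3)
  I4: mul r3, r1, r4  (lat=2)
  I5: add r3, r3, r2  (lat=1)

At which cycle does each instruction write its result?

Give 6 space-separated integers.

I0 mul r4: issue@1 deps=(None,None) exec_start@1 write@3
I1 mul r1: issue@2 deps=(None,None) exec_start@2 write@3
I2 mul r1: issue@3 deps=(None,None) exec_start@3 write@5
I3 mul r2: issue@4 deps=(None,None) exec_start@4 write@7
I4 mul r3: issue@5 deps=(2,0) exec_start@5 write@7
I5 add r3: issue@6 deps=(4,3) exec_start@7 write@8

Answer: 3 3 5 7 7 8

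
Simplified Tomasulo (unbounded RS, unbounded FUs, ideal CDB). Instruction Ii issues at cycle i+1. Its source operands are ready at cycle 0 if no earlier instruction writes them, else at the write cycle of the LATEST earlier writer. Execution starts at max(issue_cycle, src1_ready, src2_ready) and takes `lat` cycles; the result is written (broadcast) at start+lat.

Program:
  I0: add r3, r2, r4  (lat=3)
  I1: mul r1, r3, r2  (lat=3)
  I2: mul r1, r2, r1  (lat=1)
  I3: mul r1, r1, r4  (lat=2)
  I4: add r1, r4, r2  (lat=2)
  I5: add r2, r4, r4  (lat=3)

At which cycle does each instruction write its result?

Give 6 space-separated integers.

I0 add r3: issue@1 deps=(None,None) exec_start@1 write@4
I1 mul r1: issue@2 deps=(0,None) exec_start@4 write@7
I2 mul r1: issue@3 deps=(None,1) exec_start@7 write@8
I3 mul r1: issue@4 deps=(2,None) exec_start@8 write@10
I4 add r1: issue@5 deps=(None,None) exec_start@5 write@7
I5 add r2: issue@6 deps=(None,None) exec_start@6 write@9

Answer: 4 7 8 10 7 9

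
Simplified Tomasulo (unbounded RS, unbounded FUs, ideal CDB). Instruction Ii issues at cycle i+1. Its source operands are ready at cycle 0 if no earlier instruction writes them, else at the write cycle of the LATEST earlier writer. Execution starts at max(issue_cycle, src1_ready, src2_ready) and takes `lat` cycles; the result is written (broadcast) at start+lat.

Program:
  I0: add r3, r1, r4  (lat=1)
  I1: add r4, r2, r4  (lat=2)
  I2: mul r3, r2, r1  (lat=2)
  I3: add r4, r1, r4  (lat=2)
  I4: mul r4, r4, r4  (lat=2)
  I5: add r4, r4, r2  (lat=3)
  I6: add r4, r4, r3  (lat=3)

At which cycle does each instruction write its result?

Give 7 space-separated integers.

Answer: 2 4 5 6 8 11 14

Derivation:
I0 add r3: issue@1 deps=(None,None) exec_start@1 write@2
I1 add r4: issue@2 deps=(None,None) exec_start@2 write@4
I2 mul r3: issue@3 deps=(None,None) exec_start@3 write@5
I3 add r4: issue@4 deps=(None,1) exec_start@4 write@6
I4 mul r4: issue@5 deps=(3,3) exec_start@6 write@8
I5 add r4: issue@6 deps=(4,None) exec_start@8 write@11
I6 add r4: issue@7 deps=(5,2) exec_start@11 write@14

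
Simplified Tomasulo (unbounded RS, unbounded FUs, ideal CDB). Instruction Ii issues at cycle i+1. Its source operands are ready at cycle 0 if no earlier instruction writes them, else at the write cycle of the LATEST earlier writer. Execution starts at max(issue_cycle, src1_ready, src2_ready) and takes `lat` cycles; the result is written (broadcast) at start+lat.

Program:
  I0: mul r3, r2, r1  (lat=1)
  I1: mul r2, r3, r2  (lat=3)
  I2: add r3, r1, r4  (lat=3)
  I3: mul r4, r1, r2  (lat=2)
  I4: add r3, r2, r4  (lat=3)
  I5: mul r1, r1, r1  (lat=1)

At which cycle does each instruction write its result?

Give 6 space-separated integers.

I0 mul r3: issue@1 deps=(None,None) exec_start@1 write@2
I1 mul r2: issue@2 deps=(0,None) exec_start@2 write@5
I2 add r3: issue@3 deps=(None,None) exec_start@3 write@6
I3 mul r4: issue@4 deps=(None,1) exec_start@5 write@7
I4 add r3: issue@5 deps=(1,3) exec_start@7 write@10
I5 mul r1: issue@6 deps=(None,None) exec_start@6 write@7

Answer: 2 5 6 7 10 7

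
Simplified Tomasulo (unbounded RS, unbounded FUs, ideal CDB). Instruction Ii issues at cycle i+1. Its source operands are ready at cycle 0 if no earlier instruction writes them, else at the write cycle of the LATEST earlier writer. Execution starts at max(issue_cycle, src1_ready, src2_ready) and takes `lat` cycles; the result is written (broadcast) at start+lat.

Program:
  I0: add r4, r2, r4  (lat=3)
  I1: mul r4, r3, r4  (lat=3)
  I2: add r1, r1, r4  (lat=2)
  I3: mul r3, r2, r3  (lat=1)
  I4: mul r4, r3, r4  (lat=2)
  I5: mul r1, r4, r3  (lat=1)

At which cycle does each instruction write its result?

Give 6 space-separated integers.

I0 add r4: issue@1 deps=(None,None) exec_start@1 write@4
I1 mul r4: issue@2 deps=(None,0) exec_start@4 write@7
I2 add r1: issue@3 deps=(None,1) exec_start@7 write@9
I3 mul r3: issue@4 deps=(None,None) exec_start@4 write@5
I4 mul r4: issue@5 deps=(3,1) exec_start@7 write@9
I5 mul r1: issue@6 deps=(4,3) exec_start@9 write@10

Answer: 4 7 9 5 9 10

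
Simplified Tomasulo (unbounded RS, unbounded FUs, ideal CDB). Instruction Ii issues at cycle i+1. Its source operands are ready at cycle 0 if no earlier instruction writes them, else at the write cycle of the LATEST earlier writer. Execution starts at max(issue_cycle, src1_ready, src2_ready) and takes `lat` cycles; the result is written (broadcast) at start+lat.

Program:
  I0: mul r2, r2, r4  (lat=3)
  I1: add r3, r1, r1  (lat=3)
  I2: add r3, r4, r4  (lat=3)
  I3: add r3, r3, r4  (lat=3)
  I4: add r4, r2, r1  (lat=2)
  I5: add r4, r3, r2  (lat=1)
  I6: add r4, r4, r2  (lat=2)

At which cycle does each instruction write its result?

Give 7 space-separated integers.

I0 mul r2: issue@1 deps=(None,None) exec_start@1 write@4
I1 add r3: issue@2 deps=(None,None) exec_start@2 write@5
I2 add r3: issue@3 deps=(None,None) exec_start@3 write@6
I3 add r3: issue@4 deps=(2,None) exec_start@6 write@9
I4 add r4: issue@5 deps=(0,None) exec_start@5 write@7
I5 add r4: issue@6 deps=(3,0) exec_start@9 write@10
I6 add r4: issue@7 deps=(5,0) exec_start@10 write@12

Answer: 4 5 6 9 7 10 12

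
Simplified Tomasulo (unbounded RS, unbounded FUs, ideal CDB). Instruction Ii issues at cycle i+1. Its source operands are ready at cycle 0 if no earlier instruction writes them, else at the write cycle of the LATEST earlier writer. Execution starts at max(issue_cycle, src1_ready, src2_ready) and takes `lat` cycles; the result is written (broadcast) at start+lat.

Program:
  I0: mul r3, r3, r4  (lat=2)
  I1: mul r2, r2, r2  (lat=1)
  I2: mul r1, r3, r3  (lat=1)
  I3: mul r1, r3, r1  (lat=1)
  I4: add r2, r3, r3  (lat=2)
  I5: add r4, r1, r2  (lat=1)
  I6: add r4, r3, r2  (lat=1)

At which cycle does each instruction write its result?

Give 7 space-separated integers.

Answer: 3 3 4 5 7 8 8

Derivation:
I0 mul r3: issue@1 deps=(None,None) exec_start@1 write@3
I1 mul r2: issue@2 deps=(None,None) exec_start@2 write@3
I2 mul r1: issue@3 deps=(0,0) exec_start@3 write@4
I3 mul r1: issue@4 deps=(0,2) exec_start@4 write@5
I4 add r2: issue@5 deps=(0,0) exec_start@5 write@7
I5 add r4: issue@6 deps=(3,4) exec_start@7 write@8
I6 add r4: issue@7 deps=(0,4) exec_start@7 write@8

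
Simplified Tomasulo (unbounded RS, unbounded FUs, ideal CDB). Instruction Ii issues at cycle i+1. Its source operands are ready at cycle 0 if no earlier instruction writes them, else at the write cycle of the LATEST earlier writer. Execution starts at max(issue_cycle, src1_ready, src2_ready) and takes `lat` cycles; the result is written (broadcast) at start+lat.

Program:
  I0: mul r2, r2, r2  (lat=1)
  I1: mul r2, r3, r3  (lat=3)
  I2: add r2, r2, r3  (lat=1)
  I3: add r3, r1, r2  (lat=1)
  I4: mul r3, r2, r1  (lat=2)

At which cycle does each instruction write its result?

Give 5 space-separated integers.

I0 mul r2: issue@1 deps=(None,None) exec_start@1 write@2
I1 mul r2: issue@2 deps=(None,None) exec_start@2 write@5
I2 add r2: issue@3 deps=(1,None) exec_start@5 write@6
I3 add r3: issue@4 deps=(None,2) exec_start@6 write@7
I4 mul r3: issue@5 deps=(2,None) exec_start@6 write@8

Answer: 2 5 6 7 8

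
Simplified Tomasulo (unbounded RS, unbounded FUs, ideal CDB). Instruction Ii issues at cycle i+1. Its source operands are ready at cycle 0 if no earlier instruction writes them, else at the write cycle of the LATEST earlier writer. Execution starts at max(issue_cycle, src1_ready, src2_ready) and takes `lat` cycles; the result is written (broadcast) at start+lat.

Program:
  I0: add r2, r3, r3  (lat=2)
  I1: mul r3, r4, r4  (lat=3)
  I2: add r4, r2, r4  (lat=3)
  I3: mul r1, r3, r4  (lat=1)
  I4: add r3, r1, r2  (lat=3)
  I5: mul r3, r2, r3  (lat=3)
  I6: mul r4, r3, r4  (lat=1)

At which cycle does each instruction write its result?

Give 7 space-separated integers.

Answer: 3 5 6 7 10 13 14

Derivation:
I0 add r2: issue@1 deps=(None,None) exec_start@1 write@3
I1 mul r3: issue@2 deps=(None,None) exec_start@2 write@5
I2 add r4: issue@3 deps=(0,None) exec_start@3 write@6
I3 mul r1: issue@4 deps=(1,2) exec_start@6 write@7
I4 add r3: issue@5 deps=(3,0) exec_start@7 write@10
I5 mul r3: issue@6 deps=(0,4) exec_start@10 write@13
I6 mul r4: issue@7 deps=(5,2) exec_start@13 write@14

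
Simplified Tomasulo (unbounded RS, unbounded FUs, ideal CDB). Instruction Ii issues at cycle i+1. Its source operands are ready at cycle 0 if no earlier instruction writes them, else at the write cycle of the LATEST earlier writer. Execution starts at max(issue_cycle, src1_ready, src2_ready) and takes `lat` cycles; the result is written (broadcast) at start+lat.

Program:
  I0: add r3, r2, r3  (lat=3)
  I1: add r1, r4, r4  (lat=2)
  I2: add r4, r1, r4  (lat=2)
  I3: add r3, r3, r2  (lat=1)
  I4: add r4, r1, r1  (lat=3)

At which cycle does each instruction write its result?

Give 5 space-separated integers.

I0 add r3: issue@1 deps=(None,None) exec_start@1 write@4
I1 add r1: issue@2 deps=(None,None) exec_start@2 write@4
I2 add r4: issue@3 deps=(1,None) exec_start@4 write@6
I3 add r3: issue@4 deps=(0,None) exec_start@4 write@5
I4 add r4: issue@5 deps=(1,1) exec_start@5 write@8

Answer: 4 4 6 5 8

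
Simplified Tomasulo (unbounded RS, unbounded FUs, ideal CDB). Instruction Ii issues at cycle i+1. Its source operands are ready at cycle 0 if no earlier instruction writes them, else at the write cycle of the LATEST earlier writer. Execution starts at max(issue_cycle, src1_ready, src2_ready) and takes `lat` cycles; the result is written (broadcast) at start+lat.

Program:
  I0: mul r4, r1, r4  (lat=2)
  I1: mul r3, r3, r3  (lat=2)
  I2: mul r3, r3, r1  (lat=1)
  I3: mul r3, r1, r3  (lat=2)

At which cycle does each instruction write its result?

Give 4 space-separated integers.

Answer: 3 4 5 7

Derivation:
I0 mul r4: issue@1 deps=(None,None) exec_start@1 write@3
I1 mul r3: issue@2 deps=(None,None) exec_start@2 write@4
I2 mul r3: issue@3 deps=(1,None) exec_start@4 write@5
I3 mul r3: issue@4 deps=(None,2) exec_start@5 write@7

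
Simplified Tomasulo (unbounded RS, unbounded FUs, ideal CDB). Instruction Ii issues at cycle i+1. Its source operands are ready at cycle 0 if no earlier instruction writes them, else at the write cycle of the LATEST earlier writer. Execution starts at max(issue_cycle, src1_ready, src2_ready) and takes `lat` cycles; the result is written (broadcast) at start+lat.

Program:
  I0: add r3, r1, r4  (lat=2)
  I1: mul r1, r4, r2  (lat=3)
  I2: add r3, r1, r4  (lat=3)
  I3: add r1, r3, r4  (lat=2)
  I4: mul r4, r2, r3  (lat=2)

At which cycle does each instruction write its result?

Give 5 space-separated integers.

I0 add r3: issue@1 deps=(None,None) exec_start@1 write@3
I1 mul r1: issue@2 deps=(None,None) exec_start@2 write@5
I2 add r3: issue@3 deps=(1,None) exec_start@5 write@8
I3 add r1: issue@4 deps=(2,None) exec_start@8 write@10
I4 mul r4: issue@5 deps=(None,2) exec_start@8 write@10

Answer: 3 5 8 10 10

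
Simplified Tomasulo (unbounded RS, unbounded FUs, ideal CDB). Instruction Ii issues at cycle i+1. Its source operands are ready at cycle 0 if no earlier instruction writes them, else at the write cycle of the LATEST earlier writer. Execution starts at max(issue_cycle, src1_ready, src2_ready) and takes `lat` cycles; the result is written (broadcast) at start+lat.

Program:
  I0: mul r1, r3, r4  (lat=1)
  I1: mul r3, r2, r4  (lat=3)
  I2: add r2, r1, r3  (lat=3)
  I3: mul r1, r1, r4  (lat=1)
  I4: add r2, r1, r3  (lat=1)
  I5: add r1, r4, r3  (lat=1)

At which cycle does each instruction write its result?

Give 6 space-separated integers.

I0 mul r1: issue@1 deps=(None,None) exec_start@1 write@2
I1 mul r3: issue@2 deps=(None,None) exec_start@2 write@5
I2 add r2: issue@3 deps=(0,1) exec_start@5 write@8
I3 mul r1: issue@4 deps=(0,None) exec_start@4 write@5
I4 add r2: issue@5 deps=(3,1) exec_start@5 write@6
I5 add r1: issue@6 deps=(None,1) exec_start@6 write@7

Answer: 2 5 8 5 6 7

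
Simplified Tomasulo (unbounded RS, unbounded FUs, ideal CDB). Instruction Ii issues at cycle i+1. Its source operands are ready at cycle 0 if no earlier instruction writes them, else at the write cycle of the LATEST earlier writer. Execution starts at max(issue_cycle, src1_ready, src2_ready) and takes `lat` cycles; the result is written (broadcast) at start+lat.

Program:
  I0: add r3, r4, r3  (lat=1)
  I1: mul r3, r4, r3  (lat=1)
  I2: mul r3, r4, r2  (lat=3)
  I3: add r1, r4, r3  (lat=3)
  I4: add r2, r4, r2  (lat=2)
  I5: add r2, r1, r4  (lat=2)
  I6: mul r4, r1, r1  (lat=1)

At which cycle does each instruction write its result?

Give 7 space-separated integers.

Answer: 2 3 6 9 7 11 10

Derivation:
I0 add r3: issue@1 deps=(None,None) exec_start@1 write@2
I1 mul r3: issue@2 deps=(None,0) exec_start@2 write@3
I2 mul r3: issue@3 deps=(None,None) exec_start@3 write@6
I3 add r1: issue@4 deps=(None,2) exec_start@6 write@9
I4 add r2: issue@5 deps=(None,None) exec_start@5 write@7
I5 add r2: issue@6 deps=(3,None) exec_start@9 write@11
I6 mul r4: issue@7 deps=(3,3) exec_start@9 write@10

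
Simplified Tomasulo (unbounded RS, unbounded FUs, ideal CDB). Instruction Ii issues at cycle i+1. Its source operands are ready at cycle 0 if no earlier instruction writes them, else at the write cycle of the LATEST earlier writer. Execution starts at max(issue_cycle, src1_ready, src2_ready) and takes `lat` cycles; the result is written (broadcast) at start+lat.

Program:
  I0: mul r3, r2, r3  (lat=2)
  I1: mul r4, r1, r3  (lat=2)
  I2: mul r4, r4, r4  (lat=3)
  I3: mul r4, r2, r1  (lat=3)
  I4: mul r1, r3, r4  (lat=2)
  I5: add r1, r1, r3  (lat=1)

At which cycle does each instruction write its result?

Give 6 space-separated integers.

I0 mul r3: issue@1 deps=(None,None) exec_start@1 write@3
I1 mul r4: issue@2 deps=(None,0) exec_start@3 write@5
I2 mul r4: issue@3 deps=(1,1) exec_start@5 write@8
I3 mul r4: issue@4 deps=(None,None) exec_start@4 write@7
I4 mul r1: issue@5 deps=(0,3) exec_start@7 write@9
I5 add r1: issue@6 deps=(4,0) exec_start@9 write@10

Answer: 3 5 8 7 9 10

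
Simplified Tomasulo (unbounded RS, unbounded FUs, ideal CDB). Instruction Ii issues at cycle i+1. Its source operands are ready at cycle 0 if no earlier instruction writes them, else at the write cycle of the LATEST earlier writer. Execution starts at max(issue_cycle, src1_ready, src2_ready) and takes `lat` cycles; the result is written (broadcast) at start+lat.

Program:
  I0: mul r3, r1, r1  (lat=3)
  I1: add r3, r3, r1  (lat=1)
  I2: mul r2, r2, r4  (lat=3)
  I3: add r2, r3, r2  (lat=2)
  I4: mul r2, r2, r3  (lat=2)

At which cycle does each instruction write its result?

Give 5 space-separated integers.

Answer: 4 5 6 8 10

Derivation:
I0 mul r3: issue@1 deps=(None,None) exec_start@1 write@4
I1 add r3: issue@2 deps=(0,None) exec_start@4 write@5
I2 mul r2: issue@3 deps=(None,None) exec_start@3 write@6
I3 add r2: issue@4 deps=(1,2) exec_start@6 write@8
I4 mul r2: issue@5 deps=(3,1) exec_start@8 write@10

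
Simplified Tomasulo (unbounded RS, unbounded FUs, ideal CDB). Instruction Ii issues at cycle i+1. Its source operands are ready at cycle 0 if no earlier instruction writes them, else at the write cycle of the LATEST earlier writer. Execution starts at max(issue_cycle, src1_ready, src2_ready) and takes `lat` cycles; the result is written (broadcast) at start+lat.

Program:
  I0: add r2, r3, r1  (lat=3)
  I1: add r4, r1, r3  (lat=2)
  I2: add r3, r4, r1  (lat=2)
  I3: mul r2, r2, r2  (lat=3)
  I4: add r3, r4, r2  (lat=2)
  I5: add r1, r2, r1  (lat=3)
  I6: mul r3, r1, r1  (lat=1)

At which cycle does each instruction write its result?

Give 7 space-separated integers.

Answer: 4 4 6 7 9 10 11

Derivation:
I0 add r2: issue@1 deps=(None,None) exec_start@1 write@4
I1 add r4: issue@2 deps=(None,None) exec_start@2 write@4
I2 add r3: issue@3 deps=(1,None) exec_start@4 write@6
I3 mul r2: issue@4 deps=(0,0) exec_start@4 write@7
I4 add r3: issue@5 deps=(1,3) exec_start@7 write@9
I5 add r1: issue@6 deps=(3,None) exec_start@7 write@10
I6 mul r3: issue@7 deps=(5,5) exec_start@10 write@11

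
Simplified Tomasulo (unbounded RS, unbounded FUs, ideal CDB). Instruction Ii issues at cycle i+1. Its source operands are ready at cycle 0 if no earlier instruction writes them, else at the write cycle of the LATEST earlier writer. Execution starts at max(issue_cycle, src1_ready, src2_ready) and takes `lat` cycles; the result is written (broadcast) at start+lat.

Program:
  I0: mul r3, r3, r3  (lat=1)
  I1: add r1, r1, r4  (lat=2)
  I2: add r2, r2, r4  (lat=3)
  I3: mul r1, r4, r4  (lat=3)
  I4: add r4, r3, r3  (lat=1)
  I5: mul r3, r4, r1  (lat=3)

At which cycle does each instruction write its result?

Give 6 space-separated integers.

I0 mul r3: issue@1 deps=(None,None) exec_start@1 write@2
I1 add r1: issue@2 deps=(None,None) exec_start@2 write@4
I2 add r2: issue@3 deps=(None,None) exec_start@3 write@6
I3 mul r1: issue@4 deps=(None,None) exec_start@4 write@7
I4 add r4: issue@5 deps=(0,0) exec_start@5 write@6
I5 mul r3: issue@6 deps=(4,3) exec_start@7 write@10

Answer: 2 4 6 7 6 10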